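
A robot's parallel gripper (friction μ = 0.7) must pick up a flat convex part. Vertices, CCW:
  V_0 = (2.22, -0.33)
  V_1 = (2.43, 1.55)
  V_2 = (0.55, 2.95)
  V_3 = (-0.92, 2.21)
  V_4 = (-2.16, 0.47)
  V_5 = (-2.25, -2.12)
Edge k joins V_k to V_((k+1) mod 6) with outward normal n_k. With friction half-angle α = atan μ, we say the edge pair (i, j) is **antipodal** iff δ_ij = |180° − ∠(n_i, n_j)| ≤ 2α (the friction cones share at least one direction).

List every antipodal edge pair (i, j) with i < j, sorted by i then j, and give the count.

count = 8; pairs: (0,2), (0,3), (0,4), (1,4), (1,5), (2,5), (3,5), (4,5)

α = atan 0.7 = 34.99°;  2α = 69.98°
n_0 = (+0.9938, -0.1110)
n_1 = (+0.5973, +0.8020)
n_2 = (-0.4496, +0.8932)
n_3 = (-0.8144, +0.5804)
n_4 = (-0.9994, +0.0347)
n_5 = (+0.3717, -0.9283)
  (0,1): δ = 120.30°  ·
  (0,2): δ = 56.91°  ✓
  (0,3): δ = 29.10°  ✓
  (0,4): δ = 4.38°  ✓
  (0,5): δ = 118.20°  ·
  (1,2): δ = 116.60°  ·
  (1,3): δ = 88.80°  ·
  (1,4): δ = 55.32°  ✓
  (1,5): δ = 58.50°  ✓
  (2,3): δ = 152.20°  ·
  (2,4): δ = 118.71°  ·
  (2,5): δ = 4.90°  ✓
  (3,4): δ = 146.51°  ·
  (3,5): δ = 32.70°  ✓
  (4,5): δ = 66.19°  ✓
antipodal pairs: 8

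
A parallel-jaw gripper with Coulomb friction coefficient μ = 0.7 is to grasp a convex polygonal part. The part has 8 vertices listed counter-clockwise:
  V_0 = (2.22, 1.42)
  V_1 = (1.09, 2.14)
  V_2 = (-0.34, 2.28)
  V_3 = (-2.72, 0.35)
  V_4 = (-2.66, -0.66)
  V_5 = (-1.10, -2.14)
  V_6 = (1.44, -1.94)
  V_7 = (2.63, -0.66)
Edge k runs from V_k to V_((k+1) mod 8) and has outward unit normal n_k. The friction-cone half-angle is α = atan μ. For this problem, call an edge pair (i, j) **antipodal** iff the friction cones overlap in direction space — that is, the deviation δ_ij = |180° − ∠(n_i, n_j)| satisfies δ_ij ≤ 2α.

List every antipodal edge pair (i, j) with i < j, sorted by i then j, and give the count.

count = 12; pairs: (0,3), (0,4), (0,5), (1,4), (1,5), (1,6), (2,5), (2,6), (2,7), (3,6), (3,7), (4,7)

α = atan 0.7 = 34.99°;  2α = 69.98°
n_0 = (+0.5374, +0.8434)
n_1 = (+0.0974, +0.9952)
n_2 = (-0.6299, +0.7767)
n_3 = (-0.9982, -0.0593)
n_4 = (-0.6883, -0.7255)
n_5 = (+0.0785, -0.9969)
n_6 = (+0.7324, -0.6809)
n_7 = (+0.9811, +0.1934)
  (0,1): δ = 153.09°  ·
  (0,2): δ = 108.46°  ·
  (0,3): δ = 54.10°  ✓
  (0,4): δ = 10.99°  ✓
  (0,5): δ = 37.01°  ✓
  (0,6): δ = 79.59°  ·
  (0,7): δ = 133.65°  ·
  (1,2): δ = 135.37°  ·
  (1,3): δ = 81.01°  ·
  (1,4): δ = 37.90°  ✓
  (1,5): δ = 10.09°  ✓
  (1,6): δ = 52.68°  ✓
  (1,7): δ = 106.74°  ·
  (2,3): δ = 125.64°  ·
  (2,4): δ = 82.53°  ·
  (2,5): δ = 34.54°  ✓
  (2,6): δ = 8.05°  ✓
  (2,7): δ = 62.11°  ✓
  (3,4): δ = 136.89°  ·
  (3,5): δ = 88.90°  ·
  (3,6): δ = 46.31°  ✓
  (3,7): δ = 7.75°  ✓
  (4,5): δ = 132.01°  ·
  (4,6): δ = 89.42°  ·
  (4,7): δ = 35.36°  ✓
  (5,6): δ = 137.42°  ·
  (5,7): δ = 83.35°  ·
  (6,7): δ = 125.94°  ·
antipodal pairs: 12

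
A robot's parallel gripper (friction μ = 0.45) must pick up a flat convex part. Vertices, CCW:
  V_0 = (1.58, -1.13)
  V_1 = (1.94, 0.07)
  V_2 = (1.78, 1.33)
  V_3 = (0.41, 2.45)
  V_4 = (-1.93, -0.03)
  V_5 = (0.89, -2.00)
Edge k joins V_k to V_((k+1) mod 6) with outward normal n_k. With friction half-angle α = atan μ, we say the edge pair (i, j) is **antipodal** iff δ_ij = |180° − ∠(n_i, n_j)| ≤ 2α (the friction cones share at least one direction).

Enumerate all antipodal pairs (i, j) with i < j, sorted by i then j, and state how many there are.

α = atan 0.45 = 24.23°;  2α = 48.46°
n_0 = (+0.9578, -0.2873)
n_1 = (+0.9920, +0.1260)
n_2 = (+0.6329, +0.7742)
n_3 = (-0.7273, +0.6863)
n_4 = (-0.5727, -0.8198)
n_5 = (+0.7835, -0.6214)
  (0,1): δ = 156.06°  ·
  (0,2): δ = 112.57°  ·
  (0,3): δ = 26.64°  ✓
  (0,4): δ = 71.76°  ·
  (0,5): δ = 158.28°  ·
  (1,2): δ = 136.50°  ·
  (1,3): δ = 50.57°  ·
  (1,4): δ = 47.83°  ✓
  (1,5): δ = 134.35°  ·
  (2,3): δ = 94.07°  ·
  (2,4): δ = 4.33°  ✓
  (2,5): δ = 90.85°  ·
  (3,4): δ = 81.60°  ·
  (3,5): δ = 4.92°  ✓
  (4,5): δ = 93.48°  ·
antipodal pairs: 4

count = 4; pairs: (0,3), (1,4), (2,4), (3,5)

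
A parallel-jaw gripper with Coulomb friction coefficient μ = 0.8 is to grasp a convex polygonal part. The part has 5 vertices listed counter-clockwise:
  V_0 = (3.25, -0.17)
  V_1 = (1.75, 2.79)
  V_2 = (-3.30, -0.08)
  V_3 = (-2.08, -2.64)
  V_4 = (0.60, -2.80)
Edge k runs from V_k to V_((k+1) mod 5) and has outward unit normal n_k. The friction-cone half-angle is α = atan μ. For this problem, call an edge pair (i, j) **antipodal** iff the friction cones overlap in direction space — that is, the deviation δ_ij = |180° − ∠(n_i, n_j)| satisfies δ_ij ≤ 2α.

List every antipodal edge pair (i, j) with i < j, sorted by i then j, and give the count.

count = 5; pairs: (0,2), (0,3), (1,3), (1,4), (2,4)

α = atan 0.8 = 38.66°;  2α = 77.32°
n_0 = (+0.8920, +0.4520)
n_1 = (-0.4941, +0.8694)
n_2 = (-0.9027, -0.4302)
n_3 = (-0.0596, -0.9982)
n_4 = (+0.7044, -0.7098)
  (0,1): δ = 87.26°  ·
  (0,2): δ = 1.39°  ✓
  (0,3): δ = 59.71°  ✓
  (0,4): δ = 107.91°  ·
  (1,2): δ = 94.13°  ·
  (1,3): δ = 33.03°  ✓
  (1,4): δ = 15.17°  ✓
  (2,3): δ = 118.90°  ·
  (2,4): δ = 70.70°  ✓
  (3,4): δ = 131.80°  ·
antipodal pairs: 5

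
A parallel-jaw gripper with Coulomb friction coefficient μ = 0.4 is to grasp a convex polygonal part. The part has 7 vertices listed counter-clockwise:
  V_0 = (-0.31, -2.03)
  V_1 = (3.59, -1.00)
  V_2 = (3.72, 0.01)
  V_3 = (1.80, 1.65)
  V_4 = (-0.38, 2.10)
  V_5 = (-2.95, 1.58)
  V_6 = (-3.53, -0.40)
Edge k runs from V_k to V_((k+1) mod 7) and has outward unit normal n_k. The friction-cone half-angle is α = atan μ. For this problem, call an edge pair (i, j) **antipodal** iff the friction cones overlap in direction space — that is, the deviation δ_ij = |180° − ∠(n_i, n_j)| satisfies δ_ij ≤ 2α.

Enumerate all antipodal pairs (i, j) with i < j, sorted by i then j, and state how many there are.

α = atan 0.4 = 21.80°;  2α = 43.60°
n_0 = (+0.2553, -0.9668)
n_1 = (+0.9918, -0.1277)
n_2 = (+0.6495, +0.7604)
n_3 = (+0.2022, +0.9794)
n_4 = (-0.1983, +0.9801)
n_5 = (-0.9597, +0.2811)
n_6 = (-0.4516, -0.8922)
  (0,1): δ = 112.13°  ·
  (0,2): δ = 55.30°  ·
  (0,3): δ = 26.46°  ✓
  (0,4): δ = 3.36°  ✓
  (0,5): δ = 58.88°  ·
  (0,6): δ = 138.36°  ·
  (1,2): δ = 123.17°  ·
  (1,3): δ = 94.33°  ·
  (1,4): δ = 71.23°  ·
  (1,5): δ = 8.99°  ✓
  (1,6): δ = 70.49°  ·
  (2,3): δ = 151.16°  ·
  (2,4): δ = 128.06°  ·
  (2,5): δ = 65.82°  ·
  (2,6): δ = 13.65°  ✓
  (3,4): δ = 156.90°  ·
  (3,5): δ = 94.66°  ·
  (3,6): δ = 15.19°  ✓
  (4,5): δ = 117.77°  ·
  (4,6): δ = 38.29°  ✓
  (5,6): δ = 100.52°  ·
antipodal pairs: 6

count = 6; pairs: (0,3), (0,4), (1,5), (2,6), (3,6), (4,6)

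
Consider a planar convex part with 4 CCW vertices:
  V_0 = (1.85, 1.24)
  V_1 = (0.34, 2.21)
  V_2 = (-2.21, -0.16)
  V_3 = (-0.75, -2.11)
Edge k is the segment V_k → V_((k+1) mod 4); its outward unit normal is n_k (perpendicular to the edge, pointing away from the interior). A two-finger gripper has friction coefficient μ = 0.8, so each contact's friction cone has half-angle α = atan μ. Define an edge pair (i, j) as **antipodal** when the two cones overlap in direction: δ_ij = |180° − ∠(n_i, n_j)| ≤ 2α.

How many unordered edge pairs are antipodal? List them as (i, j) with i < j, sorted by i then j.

count = 3; pairs: (0,2), (1,3), (2,3)

α = atan 0.8 = 38.66°;  2α = 77.32°
n_0 = (+0.5405, +0.8414)
n_1 = (-0.6808, +0.7325)
n_2 = (-0.8005, -0.5993)
n_3 = (+0.7900, -0.6131)
  (0,1): δ = 104.38°  ·
  (0,2): δ = 20.46°  ✓
  (0,3): δ = 84.90°  ·
  (1,2): δ = 96.08°  ·
  (1,3): δ = 9.28°  ✓
  (2,3): δ = 74.64°  ✓
antipodal pairs: 3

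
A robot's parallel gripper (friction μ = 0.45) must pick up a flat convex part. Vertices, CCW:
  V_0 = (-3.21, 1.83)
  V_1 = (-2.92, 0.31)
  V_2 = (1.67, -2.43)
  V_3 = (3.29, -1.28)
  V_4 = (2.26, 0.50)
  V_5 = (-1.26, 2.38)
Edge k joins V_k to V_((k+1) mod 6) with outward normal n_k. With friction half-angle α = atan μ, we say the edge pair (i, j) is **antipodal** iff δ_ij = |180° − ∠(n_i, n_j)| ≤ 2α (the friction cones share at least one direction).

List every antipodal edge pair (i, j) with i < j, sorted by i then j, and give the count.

count = 5; pairs: (0,3), (1,3), (1,4), (1,5), (2,5)

α = atan 0.45 = 24.23°;  2α = 48.46°
n_0 = (-0.9823, -0.1874)
n_1 = (-0.5126, -0.8586)
n_2 = (+0.5789, -0.8154)
n_3 = (+0.8655, +0.5008)
n_4 = (+0.4711, +0.8821)
n_5 = (-0.2715, +0.9624)
  (0,1): δ = 131.64°  ·
  (0,2): δ = 65.43°  ·
  (0,3): δ = 19.25°  ✓
  (0,4): δ = 51.09°  ·
  (0,5): δ = 94.95°  ·
  (1,2): δ = 113.79°  ·
  (1,3): δ = 29.11°  ✓
  (1,4): δ = 2.73°  ✓
  (1,5): δ = 46.59°  ✓
  (2,3): δ = 95.31°  ·
  (2,4): δ = 63.48°  ·
  (2,5): δ = 19.62°  ✓
  (3,4): δ = 148.16°  ·
  (3,5): δ = 104.30°  ·
  (4,5): δ = 136.14°  ·
antipodal pairs: 5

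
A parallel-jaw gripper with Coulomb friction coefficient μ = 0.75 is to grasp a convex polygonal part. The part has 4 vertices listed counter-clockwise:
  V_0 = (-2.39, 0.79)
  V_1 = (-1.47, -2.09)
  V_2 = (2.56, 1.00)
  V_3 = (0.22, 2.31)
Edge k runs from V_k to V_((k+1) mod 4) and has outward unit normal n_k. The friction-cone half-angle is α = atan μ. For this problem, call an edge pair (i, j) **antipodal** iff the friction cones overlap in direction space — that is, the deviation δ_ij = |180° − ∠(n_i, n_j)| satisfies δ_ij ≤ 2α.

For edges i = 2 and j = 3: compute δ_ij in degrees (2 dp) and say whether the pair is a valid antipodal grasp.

α = atan 0.75 = 36.87°;  2α = 73.74°
edge 2: e_2 = (-2.34, +1.31);  n_2 = (+0.4885, +0.8726)
edge 3: e_3 = (-2.61, -1.52);  n_3 = (-0.5033, +0.8641)
∠(n_2, n_3) = 59.46°
δ = |180° − 59.46°| = 120.54°
120.54° > 2α = 73.74°  →  invalid

δ = 120.54°, invalid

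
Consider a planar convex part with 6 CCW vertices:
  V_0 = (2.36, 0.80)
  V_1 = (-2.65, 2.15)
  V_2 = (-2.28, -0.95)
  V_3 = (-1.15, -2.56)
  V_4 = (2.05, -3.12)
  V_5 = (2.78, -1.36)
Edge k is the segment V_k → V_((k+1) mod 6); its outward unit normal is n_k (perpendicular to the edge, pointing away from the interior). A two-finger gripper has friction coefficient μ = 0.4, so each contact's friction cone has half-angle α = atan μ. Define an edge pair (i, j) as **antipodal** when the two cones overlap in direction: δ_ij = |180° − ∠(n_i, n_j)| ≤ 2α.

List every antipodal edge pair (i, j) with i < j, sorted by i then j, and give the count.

α = atan 0.4 = 21.80°;  2α = 43.60°
n_0 = (+0.2602, +0.9656)
n_1 = (-0.9930, -0.1185)
n_2 = (-0.8185, -0.5745)
n_3 = (-0.1724, -0.9850)
n_4 = (+0.9237, -0.3831)
n_5 = (+0.9816, +0.1909)
  (0,1): δ = 68.11°  ·
  (0,2): δ = 39.86°  ✓
  (0,3): δ = 5.15°  ✓
  (0,4): δ = 82.55°  ·
  (0,5): δ = 116.08°  ·
  (1,2): δ = 151.74°  ·
  (1,3): δ = 106.73°  ·
  (1,4): δ = 29.33°  ✓
  (1,5): δ = 4.20°  ✓
  (2,3): δ = 134.99°  ·
  (2,4): δ = 57.59°  ·
  (2,5): δ = 24.06°  ✓
  (3,4): δ = 102.60°  ·
  (3,5): δ = 69.07°  ·
  (4,5): δ = 146.47°  ·
antipodal pairs: 5

count = 5; pairs: (0,2), (0,3), (1,4), (1,5), (2,5)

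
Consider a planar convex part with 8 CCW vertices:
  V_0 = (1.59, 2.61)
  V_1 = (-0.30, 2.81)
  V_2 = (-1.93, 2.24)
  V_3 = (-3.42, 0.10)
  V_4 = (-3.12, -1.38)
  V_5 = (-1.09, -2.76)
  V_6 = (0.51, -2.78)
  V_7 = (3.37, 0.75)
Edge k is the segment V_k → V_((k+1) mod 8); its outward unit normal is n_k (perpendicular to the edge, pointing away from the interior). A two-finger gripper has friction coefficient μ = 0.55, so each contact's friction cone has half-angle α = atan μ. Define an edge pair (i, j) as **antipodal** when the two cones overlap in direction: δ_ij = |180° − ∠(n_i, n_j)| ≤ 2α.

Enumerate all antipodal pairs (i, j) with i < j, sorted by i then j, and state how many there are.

α = atan 0.55 = 28.81°;  2α = 57.62°
n_0 = (+0.1052, +0.9944)
n_1 = (-0.3301, +0.9439)
n_2 = (-0.8207, +0.5714)
n_3 = (-0.9801, -0.1987)
n_4 = (-0.5622, -0.8270)
n_5 = (-0.0125, -0.9999)
n_6 = (+0.7770, -0.6295)
n_7 = (+0.7225, +0.6914)
  (0,1): δ = 154.69°  ·
  (0,2): δ = 118.81°  ·
  (0,3): δ = 72.50°  ·
  (0,4): δ = 28.17°  ✓
  (0,5): δ = 5.32°  ✓
  (0,6): δ = 57.03°  ✓
  (0,7): δ = 139.78°  ·
  (1,2): δ = 144.12°  ·
  (1,3): δ = 97.82°  ·
  (1,4): δ = 53.48°  ✓
  (1,5): δ = 19.99°  ✓
  (1,6): δ = 31.71°  ✓
  (1,7): δ = 114.47°  ·
  (2,3): δ = 133.69°  ·
  (2,4): δ = 89.36°  ·
  (2,5): δ = 55.87°  ✓
  (2,6): δ = 4.17°  ✓
  (2,7): δ = 78.59°  ·
  (3,4): δ = 135.67°  ·
  (3,5): δ = 102.17°  ·
  (3,6): δ = 50.47°  ✓
  (3,7): δ = 32.28°  ✓
  (4,5): δ = 146.51°  ·
  (4,6): δ = 94.81°  ·
  (4,7): δ = 12.05°  ✓
  (5,6): δ = 128.30°  ·
  (5,7): δ = 45.54°  ✓
  (6,7): δ = 97.24°  ·
antipodal pairs: 12

count = 12; pairs: (0,4), (0,5), (0,6), (1,4), (1,5), (1,6), (2,5), (2,6), (3,6), (3,7), (4,7), (5,7)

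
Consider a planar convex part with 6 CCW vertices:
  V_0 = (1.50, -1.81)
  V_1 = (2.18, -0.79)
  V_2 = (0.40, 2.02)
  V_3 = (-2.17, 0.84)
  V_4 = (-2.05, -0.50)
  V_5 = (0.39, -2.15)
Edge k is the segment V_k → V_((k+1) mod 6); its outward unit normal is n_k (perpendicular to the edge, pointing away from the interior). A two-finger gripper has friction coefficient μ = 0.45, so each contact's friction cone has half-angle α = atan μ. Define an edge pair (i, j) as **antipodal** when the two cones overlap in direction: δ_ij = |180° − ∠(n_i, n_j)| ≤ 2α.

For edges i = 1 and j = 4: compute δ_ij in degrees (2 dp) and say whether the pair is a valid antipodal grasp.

α = atan 0.45 = 24.23°;  2α = 48.46°
edge 1: e_1 = (-1.78, +2.81);  n_1 = (+0.8448, +0.5351)
edge 4: e_4 = (+2.44, -1.65);  n_4 = (-0.5602, -0.8284)
∠(n_1, n_4) = 156.42°
δ = |180° − 156.42°| = 23.58°
23.58° ≤ 2α = 48.46°  →  valid

δ = 23.58°, valid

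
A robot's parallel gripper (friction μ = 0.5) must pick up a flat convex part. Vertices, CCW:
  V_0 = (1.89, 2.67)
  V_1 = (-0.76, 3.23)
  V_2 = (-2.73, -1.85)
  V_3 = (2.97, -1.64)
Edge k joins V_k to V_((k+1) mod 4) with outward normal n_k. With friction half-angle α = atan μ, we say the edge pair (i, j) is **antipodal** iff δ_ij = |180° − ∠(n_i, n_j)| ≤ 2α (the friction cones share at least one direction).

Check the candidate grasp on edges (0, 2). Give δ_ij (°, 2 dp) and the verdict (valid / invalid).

α = atan 0.5 = 26.57°;  2α = 53.13°
edge 0: e_0 = (-2.65, +0.56);  n_0 = (+0.2068, +0.9784)
edge 2: e_2 = (+5.70, +0.21);  n_2 = (+0.0368, -0.9993)
∠(n_0, n_2) = 165.96°
δ = |180° − 165.96°| = 14.04°
14.04° ≤ 2α = 53.13°  →  valid

δ = 14.04°, valid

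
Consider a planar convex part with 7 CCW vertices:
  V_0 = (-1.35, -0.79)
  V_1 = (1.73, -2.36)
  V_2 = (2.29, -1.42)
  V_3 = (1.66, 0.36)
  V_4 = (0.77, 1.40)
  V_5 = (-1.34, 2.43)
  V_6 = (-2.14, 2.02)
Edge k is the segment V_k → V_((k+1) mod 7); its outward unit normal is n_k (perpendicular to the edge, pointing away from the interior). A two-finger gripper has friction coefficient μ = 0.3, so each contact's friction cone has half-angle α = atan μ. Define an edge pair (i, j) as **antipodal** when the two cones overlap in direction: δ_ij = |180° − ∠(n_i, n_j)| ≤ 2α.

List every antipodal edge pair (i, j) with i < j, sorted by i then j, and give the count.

α = atan 0.3 = 16.70°;  2α = 33.40°
n_0 = (-0.4541, -0.8909)
n_1 = (+0.8591, -0.5118)
n_2 = (+0.9427, +0.3337)
n_3 = (+0.7598, +0.6502)
n_4 = (+0.4387, +0.8986)
n_5 = (-0.4561, +0.8899)
n_6 = (-0.9627, -0.2706)
  (0,1): δ = 93.77°  ·
  (0,2): δ = 43.50°  ·
  (0,3): δ = 22.43°  ✓
  (0,4): δ = 0.99°  ✓
  (0,5): δ = 54.14°  ·
  (0,6): δ = 132.71°  ·
  (1,2): δ = 129.73°  ·
  (1,3): δ = 108.66°  ·
  (1,4): δ = 85.24°  ·
  (1,5): δ = 32.08°  ✓
  (1,6): δ = 46.49°  ·
  (2,3): δ = 158.93°  ·
  (2,4): δ = 135.51°  ·
  (2,5): δ = 82.36°  ·
  (2,6): δ = 3.79°  ✓
  (3,4): δ = 156.58°  ·
  (3,5): δ = 103.42°  ·
  (3,6): δ = 24.85°  ✓
  (4,5): δ = 126.85°  ·
  (4,6): δ = 48.28°  ·
  (5,6): δ = 101.43°  ·
antipodal pairs: 5

count = 5; pairs: (0,3), (0,4), (1,5), (2,6), (3,6)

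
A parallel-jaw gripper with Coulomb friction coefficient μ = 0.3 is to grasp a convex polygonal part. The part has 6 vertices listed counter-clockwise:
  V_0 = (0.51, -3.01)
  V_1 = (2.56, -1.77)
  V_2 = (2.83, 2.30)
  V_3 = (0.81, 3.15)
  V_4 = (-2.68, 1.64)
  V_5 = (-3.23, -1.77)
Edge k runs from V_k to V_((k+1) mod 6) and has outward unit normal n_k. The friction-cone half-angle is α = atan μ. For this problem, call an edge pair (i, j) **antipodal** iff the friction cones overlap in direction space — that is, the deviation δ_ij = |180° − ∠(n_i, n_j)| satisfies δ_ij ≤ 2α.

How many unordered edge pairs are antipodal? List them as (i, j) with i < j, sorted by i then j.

α = atan 0.3 = 16.70°;  2α = 33.40°
n_0 = (+0.5176, -0.8556)
n_1 = (+0.9978, -0.0662)
n_2 = (+0.3879, +0.9217)
n_3 = (-0.3971, +0.9178)
n_4 = (-0.9872, +0.1592)
n_5 = (-0.3147, -0.9492)
  (0,1): δ = 124.96°  ·
  (0,2): δ = 53.99°  ·
  (0,3): δ = 7.77°  ✓
  (0,4): δ = 49.67°  ·
  (0,5): δ = 130.49°  ·
  (1,2): δ = 109.03°  ·
  (1,3): δ = 62.81°  ·
  (1,4): δ = 5.37°  ✓
  (1,5): δ = 75.45°  ·
  (2,3): δ = 133.78°  ·
  (2,4): δ = 76.34°  ·
  (2,5): δ = 4.48°  ✓
  (3,4): δ = 122.56°  ·
  (3,5): δ = 41.74°  ·
  (4,5): δ = 99.18°  ·
antipodal pairs: 3

count = 3; pairs: (0,3), (1,4), (2,5)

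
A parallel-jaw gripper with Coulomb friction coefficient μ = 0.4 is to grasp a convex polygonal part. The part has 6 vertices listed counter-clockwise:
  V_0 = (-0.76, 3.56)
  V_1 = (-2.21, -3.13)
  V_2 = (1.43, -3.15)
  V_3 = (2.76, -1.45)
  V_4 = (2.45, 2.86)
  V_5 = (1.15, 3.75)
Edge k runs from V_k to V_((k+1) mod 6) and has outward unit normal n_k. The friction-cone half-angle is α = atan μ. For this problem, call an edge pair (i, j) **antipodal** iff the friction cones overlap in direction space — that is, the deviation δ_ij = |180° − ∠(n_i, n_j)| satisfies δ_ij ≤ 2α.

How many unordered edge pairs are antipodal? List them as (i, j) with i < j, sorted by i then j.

count = 4; pairs: (0,2), (0,3), (1,4), (1,5)

α = atan 0.4 = 21.80°;  2α = 43.60°
n_0 = (-0.9773, +0.2118)
n_1 = (-0.0055, -1.0000)
n_2 = (+0.7876, -0.6162)
n_3 = (+0.9974, +0.0717)
n_4 = (+0.5649, +0.8252)
n_5 = (-0.0990, +0.9951)
  (0,1): δ = 78.09°  ·
  (0,2): δ = 25.81°  ✓
  (0,3): δ = 16.34°  ✓
  (0,4): δ = 67.83°  ·
  (0,5): δ = 107.91°  ·
  (1,2): δ = 127.72°  ·
  (1,3): δ = 85.57°  ·
  (1,4): δ = 34.08°  ✓
  (1,5): δ = 6.00°  ✓
  (2,3): δ = 137.85°  ·
  (2,4): δ = 86.36°  ·
  (2,5): δ = 46.28°  ·
  (3,4): δ = 128.51°  ·
  (3,5): δ = 88.43°  ·
  (4,5): δ = 139.92°  ·
antipodal pairs: 4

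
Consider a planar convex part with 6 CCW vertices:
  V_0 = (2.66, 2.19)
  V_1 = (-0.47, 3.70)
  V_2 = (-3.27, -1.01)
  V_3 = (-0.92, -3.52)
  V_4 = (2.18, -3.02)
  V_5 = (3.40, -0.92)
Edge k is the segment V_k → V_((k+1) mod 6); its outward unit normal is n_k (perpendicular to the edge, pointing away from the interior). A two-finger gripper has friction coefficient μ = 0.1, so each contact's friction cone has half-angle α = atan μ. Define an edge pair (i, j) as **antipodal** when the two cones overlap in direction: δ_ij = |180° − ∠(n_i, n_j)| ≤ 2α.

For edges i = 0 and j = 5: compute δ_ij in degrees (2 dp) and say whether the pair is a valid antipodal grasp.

δ = 129.14°, invalid

α = atan 0.1 = 5.71°;  2α = 11.42°
edge 0: e_0 = (-3.13, +1.51);  n_0 = (+0.4345, +0.9007)
edge 5: e_5 = (-0.74, +3.11);  n_5 = (+0.9728, +0.2315)
∠(n_0, n_5) = 50.86°
δ = |180° − 50.86°| = 129.14°
129.14° > 2α = 11.42°  →  invalid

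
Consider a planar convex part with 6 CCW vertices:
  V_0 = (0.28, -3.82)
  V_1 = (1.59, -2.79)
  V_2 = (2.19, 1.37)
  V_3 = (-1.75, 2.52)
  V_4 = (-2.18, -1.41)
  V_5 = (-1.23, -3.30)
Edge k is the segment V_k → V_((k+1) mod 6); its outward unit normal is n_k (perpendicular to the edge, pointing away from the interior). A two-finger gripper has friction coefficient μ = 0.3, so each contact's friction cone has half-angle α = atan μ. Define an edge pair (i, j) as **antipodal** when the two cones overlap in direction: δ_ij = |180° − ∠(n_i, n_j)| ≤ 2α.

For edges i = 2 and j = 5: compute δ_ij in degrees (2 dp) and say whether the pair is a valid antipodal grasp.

δ = 2.73°, valid

α = atan 0.3 = 16.70°;  2α = 33.40°
edge 2: e_2 = (-3.94, +1.15);  n_2 = (+0.2802, +0.9599)
edge 5: e_5 = (+1.51, -0.52);  n_5 = (-0.3256, -0.9455)
∠(n_2, n_5) = 177.27°
δ = |180° − 177.27°| = 2.73°
2.73° ≤ 2α = 33.40°  →  valid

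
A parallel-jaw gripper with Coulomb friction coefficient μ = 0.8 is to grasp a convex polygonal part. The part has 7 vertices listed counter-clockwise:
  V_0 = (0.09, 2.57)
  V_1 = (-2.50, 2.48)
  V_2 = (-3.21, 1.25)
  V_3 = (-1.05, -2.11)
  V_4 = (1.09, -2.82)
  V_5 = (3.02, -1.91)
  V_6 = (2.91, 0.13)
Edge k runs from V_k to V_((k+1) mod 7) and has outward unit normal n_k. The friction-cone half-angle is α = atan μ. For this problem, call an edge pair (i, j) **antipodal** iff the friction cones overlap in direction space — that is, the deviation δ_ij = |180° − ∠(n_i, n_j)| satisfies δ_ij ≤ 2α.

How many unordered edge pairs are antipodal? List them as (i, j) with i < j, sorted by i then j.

α = atan 0.8 = 38.66°;  2α = 77.32°
n_0 = (-0.0347, +0.9994)
n_1 = (-0.8661, +0.4999)
n_2 = (-0.8412, -0.5408)
n_3 = (-0.3149, -0.9491)
n_4 = (+0.4265, -0.9045)
n_5 = (+0.9985, +0.0538)
n_6 = (+0.6543, +0.7562)
  (0,1): δ = 121.99°  ·
  (0,2): δ = 59.25°  ✓
  (0,3): δ = 20.34°  ✓
  (0,4): δ = 23.25°  ✓
  (0,5): δ = 91.10°  ·
  (0,6): δ = 137.14°  ·
  (1,2): δ = 117.27°  ·
  (1,3): δ = 78.36°  ·
  (1,4): δ = 34.76°  ✓
  (1,5): δ = 33.08°  ✓
  (1,6): δ = 79.13°  ·
  (2,3): δ = 141.09°  ·
  (2,4): δ = 97.49°  ·
  (2,5): δ = 29.65°  ✓
  (2,6): δ = 16.40°  ✓
  (3,4): δ = 136.40°  ·
  (3,5): δ = 68.56°  ✓
  (3,6): δ = 22.51°  ✓
  (4,5): δ = 112.16°  ·
  (4,6): δ = 66.11°  ✓
  (5,6): δ = 133.95°  ·
antipodal pairs: 10

count = 10; pairs: (0,2), (0,3), (0,4), (1,4), (1,5), (2,5), (2,6), (3,5), (3,6), (4,6)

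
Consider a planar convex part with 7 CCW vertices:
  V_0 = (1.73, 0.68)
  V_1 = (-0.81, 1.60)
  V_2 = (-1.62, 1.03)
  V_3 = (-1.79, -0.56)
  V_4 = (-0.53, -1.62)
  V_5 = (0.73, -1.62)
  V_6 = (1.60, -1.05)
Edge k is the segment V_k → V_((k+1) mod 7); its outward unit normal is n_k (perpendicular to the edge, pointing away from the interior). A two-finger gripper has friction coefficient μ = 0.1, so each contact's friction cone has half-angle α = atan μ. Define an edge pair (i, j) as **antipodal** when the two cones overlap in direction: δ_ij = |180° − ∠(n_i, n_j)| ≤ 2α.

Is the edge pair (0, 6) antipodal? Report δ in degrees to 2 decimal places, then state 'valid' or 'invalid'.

δ = 105.61°, invalid

α = atan 0.1 = 5.71°;  2α = 11.42°
edge 0: e_0 = (-2.54, +0.92);  n_0 = (+0.3406, +0.9402)
edge 6: e_6 = (+0.13, +1.73);  n_6 = (+0.9972, -0.0749)
∠(n_0, n_6) = 74.39°
δ = |180° − 74.39°| = 105.61°
105.61° > 2α = 11.42°  →  invalid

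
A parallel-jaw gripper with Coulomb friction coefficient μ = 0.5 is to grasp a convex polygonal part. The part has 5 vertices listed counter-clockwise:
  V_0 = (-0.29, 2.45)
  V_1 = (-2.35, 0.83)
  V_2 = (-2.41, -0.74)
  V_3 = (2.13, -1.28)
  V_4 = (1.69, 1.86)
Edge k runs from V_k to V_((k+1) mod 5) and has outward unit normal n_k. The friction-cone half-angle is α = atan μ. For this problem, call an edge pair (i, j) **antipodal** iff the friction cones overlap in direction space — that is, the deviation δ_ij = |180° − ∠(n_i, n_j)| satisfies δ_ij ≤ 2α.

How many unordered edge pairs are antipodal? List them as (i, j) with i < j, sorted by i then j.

α = atan 0.5 = 26.57°;  2α = 53.13°
n_0 = (-0.6182, +0.7861)
n_1 = (-0.9993, +0.0382)
n_2 = (-0.1181, -0.9930)
n_3 = (+0.9903, +0.1388)
n_4 = (+0.2856, +0.9584)
  (0,1): δ = 130.37°  ·
  (0,2): δ = 44.96°  ✓
  (0,3): δ = 59.79°  ·
  (0,4): δ = 125.23°  ·
  (1,2): δ = 94.59°  ·
  (1,3): δ = 10.17°  ✓
  (1,4): δ = 75.60°  ·
  (2,3): δ = 75.24°  ·
  (2,4): δ = 9.81°  ✓
  (3,4): δ = 114.57°  ·
antipodal pairs: 3

count = 3; pairs: (0,2), (1,3), (2,4)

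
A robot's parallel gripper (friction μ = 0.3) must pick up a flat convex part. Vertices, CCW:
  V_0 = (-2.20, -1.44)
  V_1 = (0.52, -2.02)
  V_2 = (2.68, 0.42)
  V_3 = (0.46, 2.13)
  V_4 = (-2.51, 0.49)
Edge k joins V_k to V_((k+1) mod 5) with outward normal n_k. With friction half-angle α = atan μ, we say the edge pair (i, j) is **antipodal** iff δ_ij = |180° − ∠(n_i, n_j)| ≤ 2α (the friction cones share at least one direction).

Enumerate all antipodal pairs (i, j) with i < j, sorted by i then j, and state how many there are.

count = 2; pairs: (0,2), (1,3)

α = atan 0.3 = 16.70°;  2α = 33.40°
n_0 = (-0.2085, -0.9780)
n_1 = (+0.7488, -0.6628)
n_2 = (+0.6102, +0.7922)
n_3 = (-0.4834, +0.8754)
n_4 = (-0.9873, -0.1586)
  (0,1): δ = 119.48°  ·
  (0,2): δ = 25.57°  ✓
  (0,3): δ = 40.94°  ·
  (0,4): δ = 111.16°  ·
  (1,2): δ = 86.09°  ·
  (1,3): δ = 19.58°  ✓
  (1,4): δ = 50.64°  ·
  (2,3): δ = 113.49°  ·
  (2,4): δ = 43.27°  ·
  (3,4): δ = 109.78°  ·
antipodal pairs: 2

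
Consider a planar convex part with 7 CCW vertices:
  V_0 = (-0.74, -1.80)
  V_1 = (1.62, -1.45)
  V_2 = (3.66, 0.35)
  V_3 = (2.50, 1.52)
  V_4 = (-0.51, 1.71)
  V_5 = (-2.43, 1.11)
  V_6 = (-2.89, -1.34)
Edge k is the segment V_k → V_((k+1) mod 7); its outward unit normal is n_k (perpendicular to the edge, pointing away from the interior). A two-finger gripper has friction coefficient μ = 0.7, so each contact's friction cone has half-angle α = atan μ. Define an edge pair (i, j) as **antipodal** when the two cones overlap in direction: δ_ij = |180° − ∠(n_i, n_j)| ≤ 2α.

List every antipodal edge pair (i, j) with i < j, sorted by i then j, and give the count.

count = 10; pairs: (0,2), (0,3), (0,4), (1,3), (1,4), (1,5), (2,5), (2,6), (3,6), (4,6)

α = atan 0.7 = 34.99°;  2α = 69.98°
n_0 = (+0.1467, -0.9892)
n_1 = (+0.6616, -0.7498)
n_2 = (+0.7101, +0.7041)
n_3 = (+0.0630, +0.9980)
n_4 = (-0.2983, +0.9545)
n_5 = (-0.9828, +0.1845)
n_6 = (-0.2092, -0.9779)
  (0,1): δ = 147.01°  ·
  (0,2): δ = 53.68°  ✓
  (0,3): δ = 12.05°  ✓
  (0,4): δ = 8.92°  ✓
  (0,5): δ = 70.93°  ·
  (0,6): δ = 159.49°  ·
  (1,2): δ = 86.67°  ·
  (1,3): δ = 45.04°  ✓
  (1,4): δ = 24.07°  ✓
  (1,5): δ = 37.94°  ✓
  (1,6): δ = 126.50°  ·
  (2,3): δ = 138.37°  ·
  (2,4): δ = 117.40°  ·
  (2,5): δ = 55.39°  ✓
  (2,6): δ = 33.17°  ✓
  (3,4): δ = 159.03°  ·
  (3,5): δ = 97.02°  ·
  (3,6): δ = 8.46°  ✓
  (4,5): δ = 117.99°  ·
  (4,6): δ = 29.43°  ✓
  (5,6): δ = 91.44°  ·
antipodal pairs: 10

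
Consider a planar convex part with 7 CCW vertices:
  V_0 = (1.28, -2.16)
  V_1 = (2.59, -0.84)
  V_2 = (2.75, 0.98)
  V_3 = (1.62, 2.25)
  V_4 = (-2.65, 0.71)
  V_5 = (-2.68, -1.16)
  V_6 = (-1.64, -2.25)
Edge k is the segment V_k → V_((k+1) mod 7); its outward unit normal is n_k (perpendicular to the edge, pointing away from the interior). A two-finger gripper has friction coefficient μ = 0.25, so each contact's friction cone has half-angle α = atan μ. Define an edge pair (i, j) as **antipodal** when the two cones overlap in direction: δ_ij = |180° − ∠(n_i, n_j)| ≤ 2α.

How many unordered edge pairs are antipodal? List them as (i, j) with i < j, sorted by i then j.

α = atan 0.25 = 14.04°;  2α = 28.07°
n_0 = (+0.7098, -0.7044)
n_1 = (+0.9962, -0.0876)
n_2 = (+0.7471, +0.6647)
n_3 = (-0.3393, +0.9407)
n_4 = (-0.9999, +0.0160)
n_5 = (-0.7235, -0.6903)
n_6 = (+0.0308, -0.9995)
  (0,1): δ = 140.24°  ·
  (0,2): δ = 93.56°  ·
  (0,3): δ = 25.39°  ✓
  (0,4): δ = 43.86°  ·
  (0,5): δ = 88.44°  ·
  (0,6): δ = 136.55°  ·
  (1,2): δ = 133.31°  ·
  (1,3): δ = 65.14°  ·
  (1,4): δ = 4.10°  ✓
  (1,5): δ = 48.68°  ·
  (1,6): δ = 96.79°  ·
  (2,3): δ = 111.83°  ·
  (2,4): δ = 42.58°  ·
  (2,5): δ = 1.99°  ✓
  (2,6): δ = 50.10°  ·
  (3,4): δ = 110.75°  ·
  (3,5): δ = 66.18°  ·
  (3,6): δ = 18.07°  ✓
  (4,5): δ = 135.43°  ·
  (4,6): δ = 87.32°  ·
  (5,6): δ = 131.89°  ·
antipodal pairs: 4

count = 4; pairs: (0,3), (1,4), (2,5), (3,6)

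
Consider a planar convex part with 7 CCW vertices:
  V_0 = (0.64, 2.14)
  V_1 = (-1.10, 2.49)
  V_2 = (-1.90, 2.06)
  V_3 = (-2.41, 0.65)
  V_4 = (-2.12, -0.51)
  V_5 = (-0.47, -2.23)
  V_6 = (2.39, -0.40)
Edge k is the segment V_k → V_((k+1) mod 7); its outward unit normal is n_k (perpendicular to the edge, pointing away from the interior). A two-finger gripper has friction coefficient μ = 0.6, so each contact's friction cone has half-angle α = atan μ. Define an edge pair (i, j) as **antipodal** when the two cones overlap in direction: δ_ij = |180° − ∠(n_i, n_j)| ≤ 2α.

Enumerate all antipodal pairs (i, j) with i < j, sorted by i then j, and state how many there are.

count = 7; pairs: (0,4), (0,5), (1,5), (2,5), (2,6), (3,6), (4,6)

α = atan 0.6 = 30.96°;  2α = 61.93°
n_0 = (+0.1972, +0.9804)
n_1 = (-0.4734, +0.8808)
n_2 = (-0.9404, +0.3401)
n_3 = (-0.9701, -0.2425)
n_4 = (-0.7216, -0.6923)
n_5 = (+0.5390, -0.8423)
n_6 = (+0.8235, +0.5674)
  (0,1): δ = 140.37°  ·
  (0,2): δ = 98.51°  ·
  (0,3): δ = 64.59°  ·
  (0,4): δ = 34.82°  ✓
  (0,5): δ = 43.99°  ✓
  (0,6): δ = 135.94°  ·
  (1,2): δ = 138.14°  ·
  (1,3): δ = 104.22°  ·
  (1,4): δ = 74.45°  ·
  (1,5): δ = 4.36°  ✓
  (1,6): δ = 96.31°  ·
  (2,3): δ = 146.08°  ·
  (2,4): δ = 116.30°  ·
  (2,5): δ = 37.50°  ✓
  (2,6): δ = 54.45°  ✓
  (3,4): δ = 150.23°  ·
  (3,5): δ = 71.42°  ·
  (3,6): δ = 20.53°  ✓
  (4,5): δ = 101.20°  ·
  (4,6): δ = 9.24°  ✓
  (5,6): δ = 88.05°  ·
antipodal pairs: 7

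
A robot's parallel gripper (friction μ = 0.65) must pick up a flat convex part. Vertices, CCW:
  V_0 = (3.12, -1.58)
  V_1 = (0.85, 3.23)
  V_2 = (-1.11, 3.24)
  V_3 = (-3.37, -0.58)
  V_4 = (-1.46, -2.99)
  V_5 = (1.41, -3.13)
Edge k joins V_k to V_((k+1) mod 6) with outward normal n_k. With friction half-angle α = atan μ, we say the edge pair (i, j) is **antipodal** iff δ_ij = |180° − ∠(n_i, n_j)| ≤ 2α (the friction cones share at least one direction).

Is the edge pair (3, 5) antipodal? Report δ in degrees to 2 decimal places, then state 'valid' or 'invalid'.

α = atan 0.65 = 33.02°;  2α = 66.05°
edge 3: e_3 = (+1.91, -2.41);  n_3 = (-0.7837, -0.6211)
edge 5: e_5 = (+1.71, +1.55);  n_5 = (+0.6716, -0.7409)
∠(n_3, n_5) = 93.79°
δ = |180° − 93.79°| = 86.21°
86.21° > 2α = 66.05°  →  invalid

δ = 86.21°, invalid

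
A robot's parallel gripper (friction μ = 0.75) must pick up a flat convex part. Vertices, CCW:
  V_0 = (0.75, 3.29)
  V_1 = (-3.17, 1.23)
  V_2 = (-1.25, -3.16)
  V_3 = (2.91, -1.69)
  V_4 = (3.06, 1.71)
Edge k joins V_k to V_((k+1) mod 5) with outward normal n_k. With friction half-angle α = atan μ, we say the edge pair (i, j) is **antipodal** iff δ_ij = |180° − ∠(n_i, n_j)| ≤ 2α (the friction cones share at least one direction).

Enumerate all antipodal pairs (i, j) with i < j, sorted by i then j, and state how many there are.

count = 5; pairs: (0,2), (0,3), (1,3), (1,4), (2,4)

α = atan 0.75 = 36.87°;  2α = 73.74°
n_0 = (-0.4652, +0.8852)
n_1 = (-0.9162, -0.4007)
n_2 = (+0.3332, -0.9429)
n_3 = (+0.9990, -0.0441)
n_4 = (+0.5646, +0.8254)
  (0,1): δ = 94.10°  ·
  (0,2): δ = 8.26°  ✓
  (0,3): δ = 59.75°  ✓
  (0,4): δ = 117.91°  ·
  (1,2): δ = 94.16°  ·
  (1,3): δ = 26.15°  ✓
  (1,4): δ = 32.01°  ✓
  (2,3): δ = 111.99°  ·
  (2,4): δ = 53.83°  ✓
  (3,4): δ = 121.85°  ·
antipodal pairs: 5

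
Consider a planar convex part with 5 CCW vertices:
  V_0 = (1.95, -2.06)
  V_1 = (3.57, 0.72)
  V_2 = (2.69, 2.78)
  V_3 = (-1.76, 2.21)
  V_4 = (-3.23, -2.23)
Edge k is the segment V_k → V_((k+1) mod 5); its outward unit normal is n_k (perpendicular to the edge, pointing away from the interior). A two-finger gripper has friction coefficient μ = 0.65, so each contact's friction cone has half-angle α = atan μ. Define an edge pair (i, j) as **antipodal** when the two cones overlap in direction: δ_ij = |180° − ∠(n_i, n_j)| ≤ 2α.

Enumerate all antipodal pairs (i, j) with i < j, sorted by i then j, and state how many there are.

count = 4; pairs: (0,2), (0,3), (1,3), (2,4)

α = atan 0.65 = 33.02°;  2α = 66.05°
n_0 = (+0.8640, -0.5035)
n_1 = (+0.9196, +0.3928)
n_2 = (-0.1271, +0.9919)
n_3 = (-0.9493, +0.3143)
n_4 = (+0.0328, -0.9995)
  (0,1): δ = 126.64°  ·
  (0,2): δ = 52.47°  ✓
  (0,3): δ = 11.91°  ✓
  (0,4): δ = 122.11°  ·
  (1,2): δ = 105.83°  ·
  (1,3): δ = 41.45°  ✓
  (1,4): δ = 68.75°  ·
  (2,3): δ = 115.62°  ·
  (2,4): δ = 5.42°  ✓
  (3,4): δ = 69.80°  ·
antipodal pairs: 4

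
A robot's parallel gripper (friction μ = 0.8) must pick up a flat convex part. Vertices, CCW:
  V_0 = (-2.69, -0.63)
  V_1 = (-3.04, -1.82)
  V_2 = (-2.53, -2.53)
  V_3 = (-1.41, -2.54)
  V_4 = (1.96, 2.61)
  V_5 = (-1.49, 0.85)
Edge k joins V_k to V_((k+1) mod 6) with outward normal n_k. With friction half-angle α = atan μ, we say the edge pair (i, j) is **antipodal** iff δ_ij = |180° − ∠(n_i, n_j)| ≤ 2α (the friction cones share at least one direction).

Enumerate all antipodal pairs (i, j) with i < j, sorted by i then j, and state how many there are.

α = atan 0.8 = 38.66°;  2α = 77.32°
n_0 = (-0.9594, +0.2822)
n_1 = (-0.8122, -0.5834)
n_2 = (-0.0089, -1.0000)
n_3 = (+0.8368, -0.5476)
n_4 = (-0.4544, +0.8908)
n_5 = (-0.7768, +0.6298)
  (0,1): δ = 127.92°  ·
  (0,2): δ = 74.12°  ✓
  (0,3): δ = 16.81°  ✓
  (0,4): δ = 133.42°  ·
  (0,5): δ = 157.35°  ·
  (1,2): δ = 126.20°  ·
  (1,3): δ = 68.89°  ✓
  (1,4): δ = 81.34°  ·
  (1,5): δ = 105.27°  ·
  (2,3): δ = 122.69°  ·
  (2,4): δ = 27.54°  ✓
  (2,5): δ = 51.48°  ✓
  (3,4): δ = 29.77°  ✓
  (3,5): δ = 5.84°  ✓
  (4,5): δ = 156.06°  ·
antipodal pairs: 7

count = 7; pairs: (0,2), (0,3), (1,3), (2,4), (2,5), (3,4), (3,5)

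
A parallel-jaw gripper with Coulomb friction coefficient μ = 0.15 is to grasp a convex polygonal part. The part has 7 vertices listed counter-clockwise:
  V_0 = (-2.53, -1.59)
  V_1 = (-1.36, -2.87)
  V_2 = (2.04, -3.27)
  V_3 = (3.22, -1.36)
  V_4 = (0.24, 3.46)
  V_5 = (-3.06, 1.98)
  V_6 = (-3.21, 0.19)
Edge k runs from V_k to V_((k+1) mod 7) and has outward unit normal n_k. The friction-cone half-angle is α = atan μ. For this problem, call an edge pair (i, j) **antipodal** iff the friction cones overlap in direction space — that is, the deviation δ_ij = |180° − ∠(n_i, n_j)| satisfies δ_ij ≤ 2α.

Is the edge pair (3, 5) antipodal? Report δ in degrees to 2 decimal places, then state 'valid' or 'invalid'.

δ = 36.52°, invalid

α = atan 0.15 = 8.53°;  2α = 17.06°
edge 3: e_3 = (-2.98, +4.82);  n_3 = (+0.8506, +0.5259)
edge 5: e_5 = (-0.15, -1.79);  n_5 = (-0.9965, +0.0835)
∠(n_3, n_5) = 143.48°
δ = |180° − 143.48°| = 36.52°
36.52° > 2α = 17.06°  →  invalid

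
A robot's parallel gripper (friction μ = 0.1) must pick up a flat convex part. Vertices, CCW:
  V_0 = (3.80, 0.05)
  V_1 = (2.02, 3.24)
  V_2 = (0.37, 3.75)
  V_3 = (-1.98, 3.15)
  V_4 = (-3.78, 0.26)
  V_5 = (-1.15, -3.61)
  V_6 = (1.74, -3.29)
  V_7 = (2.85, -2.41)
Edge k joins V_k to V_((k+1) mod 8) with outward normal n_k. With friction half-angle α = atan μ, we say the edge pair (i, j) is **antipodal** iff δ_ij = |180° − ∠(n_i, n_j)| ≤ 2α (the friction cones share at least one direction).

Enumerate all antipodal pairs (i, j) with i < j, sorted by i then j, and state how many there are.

α = atan 0.1 = 5.71°;  2α = 11.42°
n_0 = (+0.8733, +0.4873)
n_1 = (+0.2953, +0.9554)
n_2 = (-0.2474, +0.9689)
n_3 = (-0.8488, +0.5287)
n_4 = (-0.8271, -0.5621)
n_5 = (+0.1101, -0.9939)
n_6 = (+0.6212, -0.7836)
n_7 = (+0.9329, -0.3602)
  (0,1): δ = 136.34°  ·
  (0,2): δ = 104.84°  ·
  (0,3): δ = 61.08°  ·
  (0,4): δ = 5.04°  ✓
  (0,5): δ = 67.16°  ·
  (0,6): δ = 99.25°  ·
  (0,7): δ = 129.72°  ·
  (1,2): δ = 148.50°  ·
  (1,3): δ = 104.74°  ·
  (1,4): δ = 38.62°  ·
  (1,5): δ = 23.49°  ·
  (1,6): δ = 55.58°  ·
  (1,7): δ = 86.06°  ·
  (2,3): δ = 136.24°  ·
  (2,4): δ = 70.12°  ·
  (2,5): δ = 8.00°  ✓
  (2,6): δ = 24.08°  ·
  (2,7): δ = 54.56°  ·
  (3,4): δ = 113.88°  ·
  (3,5): δ = 51.77°  ·
  (3,6): δ = 19.68°  ·
  (3,7): δ = 10.80°  ✓
  (4,5): δ = 117.88°  ·
  (4,6): δ = 85.79°  ·
  (4,7): δ = 55.32°  ·
  (5,6): δ = 147.91°  ·
  (5,7): δ = 117.43°  ·
  (6,7): δ = 149.52°  ·
antipodal pairs: 3

count = 3; pairs: (0,4), (2,5), (3,7)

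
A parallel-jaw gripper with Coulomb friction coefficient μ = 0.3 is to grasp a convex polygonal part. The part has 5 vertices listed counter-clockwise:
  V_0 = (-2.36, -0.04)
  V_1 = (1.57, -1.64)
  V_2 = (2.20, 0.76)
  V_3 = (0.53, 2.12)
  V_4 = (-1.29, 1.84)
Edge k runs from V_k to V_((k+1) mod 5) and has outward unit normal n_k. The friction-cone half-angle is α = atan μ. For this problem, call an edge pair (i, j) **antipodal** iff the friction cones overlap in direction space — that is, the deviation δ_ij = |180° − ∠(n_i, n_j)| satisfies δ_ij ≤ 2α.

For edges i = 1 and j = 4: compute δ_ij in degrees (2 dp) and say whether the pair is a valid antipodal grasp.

δ = 14.94°, valid

α = atan 0.3 = 16.70°;  2α = 33.40°
edge 1: e_1 = (+0.63, +2.40);  n_1 = (+0.9672, -0.2539)
edge 4: e_4 = (-1.07, -1.88);  n_4 = (-0.8691, +0.4946)
∠(n_1, n_4) = 165.06°
δ = |180° − 165.06°| = 14.94°
14.94° ≤ 2α = 33.40°  →  valid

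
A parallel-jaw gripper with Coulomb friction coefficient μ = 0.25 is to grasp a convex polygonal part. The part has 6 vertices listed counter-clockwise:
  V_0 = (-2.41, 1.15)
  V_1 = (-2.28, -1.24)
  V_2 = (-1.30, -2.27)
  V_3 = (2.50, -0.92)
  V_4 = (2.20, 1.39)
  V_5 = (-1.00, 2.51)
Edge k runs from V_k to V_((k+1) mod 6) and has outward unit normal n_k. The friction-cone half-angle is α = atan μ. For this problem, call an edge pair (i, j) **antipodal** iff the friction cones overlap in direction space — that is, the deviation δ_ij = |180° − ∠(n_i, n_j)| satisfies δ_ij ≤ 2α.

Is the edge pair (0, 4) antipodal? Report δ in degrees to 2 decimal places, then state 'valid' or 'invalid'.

δ = 67.60°, invalid

α = atan 0.25 = 14.04°;  2α = 28.07°
edge 0: e_0 = (+0.13, -2.39);  n_0 = (-0.9985, -0.0543)
edge 4: e_4 = (-3.20, +1.12);  n_4 = (+0.3304, +0.9439)
∠(n_0, n_4) = 112.40°
δ = |180° − 112.40°| = 67.60°
67.60° > 2α = 28.07°  →  invalid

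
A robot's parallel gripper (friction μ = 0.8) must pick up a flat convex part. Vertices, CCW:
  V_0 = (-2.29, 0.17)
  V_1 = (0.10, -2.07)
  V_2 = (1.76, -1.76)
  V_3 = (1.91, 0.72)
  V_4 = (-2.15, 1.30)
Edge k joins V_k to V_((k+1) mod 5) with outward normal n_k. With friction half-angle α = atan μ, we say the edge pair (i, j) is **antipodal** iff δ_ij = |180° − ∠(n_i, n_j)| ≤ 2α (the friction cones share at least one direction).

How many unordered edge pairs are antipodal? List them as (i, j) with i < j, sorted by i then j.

count = 5; pairs: (0,2), (0,3), (1,3), (1,4), (2,4)

α = atan 0.8 = 38.66°;  2α = 77.32°
n_0 = (-0.6838, -0.7296)
n_1 = (+0.1836, -0.9830)
n_2 = (+0.9982, -0.0604)
n_3 = (+0.1414, +0.9899)
n_4 = (-0.9924, +0.1230)
  (0,1): δ = 126.28°  ·
  (0,2): δ = 50.32°  ✓
  (0,3): δ = 35.01°  ✓
  (0,4): δ = 126.08°  ·
  (1,2): δ = 104.04°  ·
  (1,3): δ = 18.71°  ✓
  (1,4): δ = 72.36°  ✓
  (2,3): δ = 94.67°  ·
  (2,4): δ = 3.60°  ✓
  (3,4): δ = 88.93°  ·
antipodal pairs: 5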